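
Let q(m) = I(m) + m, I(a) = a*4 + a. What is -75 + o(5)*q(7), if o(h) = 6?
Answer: 177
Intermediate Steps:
I(a) = 5*a (I(a) = 4*a + a = 5*a)
q(m) = 6*m (q(m) = 5*m + m = 6*m)
-75 + o(5)*q(7) = -75 + 6*(6*7) = -75 + 6*42 = -75 + 252 = 177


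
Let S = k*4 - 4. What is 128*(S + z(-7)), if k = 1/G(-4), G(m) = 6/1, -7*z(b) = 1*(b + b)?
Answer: -512/3 ≈ -170.67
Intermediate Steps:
z(b) = -2*b/7 (z(b) = -(b + b)/7 = -2*b/7)
G(m) = 6 (G(m) = 6*1 = 6)
k = ⅙ (k = 1/6 = ⅙ ≈ 0.16667)
S = -10/3 (S = (⅙)*4 - 4 = ⅔ - 4 = -10/3 ≈ -3.3333)
128*(S + z(-7)) = 128*(-10/3 - 2/7*(-7)) = 128*(-10/3 + 2) = 128*(-4/3) = -512/3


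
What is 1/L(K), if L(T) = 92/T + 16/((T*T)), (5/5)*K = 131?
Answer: 17161/12068 ≈ 1.4220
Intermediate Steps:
K = 131
L(T) = 16/T² + 92/T (L(T) = 92/T + 16/(T²) = 92/T + 16/T² = 16/T² + 92/T)
1/L(K) = 1/(4*(4 + 23*131)/131²) = 1/(4*(1/17161)*(4 + 3013)) = 1/(4*(1/17161)*3017) = 1/(12068/17161) = 17161/12068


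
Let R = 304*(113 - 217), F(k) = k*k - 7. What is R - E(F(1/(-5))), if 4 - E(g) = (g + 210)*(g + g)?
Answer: -21528948/625 ≈ -34446.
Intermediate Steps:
F(k) = -7 + k² (F(k) = k² - 7 = -7 + k²)
R = -31616 (R = 304*(-104) = -31616)
E(g) = 4 - 2*g*(210 + g) (E(g) = 4 - (g + 210)*(g + g) = 4 - (210 + g)*2*g = 4 - 2*g*(210 + g))
R - E(F(1/(-5))) = -31616 - (4 - 420*(-7 + (1/(-5))²) - 2*(-7 + (1/(-5))²)²) = -31616 - (4 - 420*(-7 + (-⅕)²) - 2*(-7 + (-⅕)²)²) = -31616 - (4 - 420*(-7 + 1/25) - 2*(-7 + 1/25)²) = -31616 - (4 - 420*(-174/25) - 2*(-174/25)²) = -31616 - (4 + 14616/5 - 2*30276/625) = -31616 - (4 + 14616/5 - 60552/625) = -31616 - 1*1768948/625 = -31616 - 1768948/625 = -21528948/625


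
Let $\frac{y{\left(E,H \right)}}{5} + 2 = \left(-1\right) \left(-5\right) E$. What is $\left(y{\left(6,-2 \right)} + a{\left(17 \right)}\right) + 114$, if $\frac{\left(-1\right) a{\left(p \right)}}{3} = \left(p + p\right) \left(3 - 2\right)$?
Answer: $152$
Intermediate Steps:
$a{\left(p \right)} = - 6 p$ ($a{\left(p \right)} = - 3 \left(p + p\right) \left(3 - 2\right) = - 3 \cdot 2 p 1 = - 3 \cdot 2 p = - 6 p$)
$y{\left(E,H \right)} = -10 + 25 E$ ($y{\left(E,H \right)} = -10 + 5 \left(-1\right) \left(-5\right) E = -10 + 5 \cdot 5 E = -10 + 25 E$)
$\left(y{\left(6,-2 \right)} + a{\left(17 \right)}\right) + 114 = \left(\left(-10 + 25 \cdot 6\right) - 102\right) + 114 = \left(\left(-10 + 150\right) - 102\right) + 114 = \left(140 - 102\right) + 114 = 38 + 114 = 152$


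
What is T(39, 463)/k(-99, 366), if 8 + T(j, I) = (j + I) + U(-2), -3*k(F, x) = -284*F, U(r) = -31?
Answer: -463/9372 ≈ -0.049402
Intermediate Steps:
k(F, x) = 284*F/3 (k(F, x) = -(-284)*F/3 = 284*F/3)
T(j, I) = -39 + I + j (T(j, I) = -8 + ((j + I) - 31) = -8 + ((I + j) - 31) = -8 + (-31 + I + j) = -39 + I + j)
T(39, 463)/k(-99, 366) = (-39 + 463 + 39)/(((284/3)*(-99))) = 463/(-9372) = 463*(-1/9372) = -463/9372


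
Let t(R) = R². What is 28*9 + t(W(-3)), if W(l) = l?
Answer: 261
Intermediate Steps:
28*9 + t(W(-3)) = 28*9 + (-3)² = 252 + 9 = 261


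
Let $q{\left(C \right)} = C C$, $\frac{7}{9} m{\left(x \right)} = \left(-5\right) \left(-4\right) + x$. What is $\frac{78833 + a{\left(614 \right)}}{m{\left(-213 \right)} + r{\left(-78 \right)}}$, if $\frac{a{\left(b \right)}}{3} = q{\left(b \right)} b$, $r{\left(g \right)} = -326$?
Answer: $- \frac{4861538255}{4019} \approx -1.2096 \cdot 10^{6}$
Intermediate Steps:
$m{\left(x \right)} = \frac{180}{7} + \frac{9 x}{7}$ ($m{\left(x \right)} = \frac{9 \left(\left(-5\right) \left(-4\right) + x\right)}{7} = \frac{9 \left(20 + x\right)}{7} = \frac{180}{7} + \frac{9 x}{7}$)
$q{\left(C \right)} = C^{2}$
$a{\left(b \right)} = 3 b^{3}$ ($a{\left(b \right)} = 3 b^{2} b = 3 b^{3}$)
$\frac{78833 + a{\left(614 \right)}}{m{\left(-213 \right)} + r{\left(-78 \right)}} = \frac{78833 + 3 \cdot 614^{3}}{\left(\frac{180}{7} + \frac{9}{7} \left(-213\right)\right) - 326} = \frac{78833 + 3 \cdot 231475544}{\left(\frac{180}{7} - \frac{1917}{7}\right) - 326} = \frac{78833 + 694426632}{- \frac{1737}{7} - 326} = \frac{694505465}{- \frac{4019}{7}} = 694505465 \left(- \frac{7}{4019}\right) = - \frac{4861538255}{4019}$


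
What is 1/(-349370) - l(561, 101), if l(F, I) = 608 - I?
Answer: -177130591/349370 ≈ -507.00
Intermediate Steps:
1/(-349370) - l(561, 101) = 1/(-349370) - (608 - 1*101) = -1/349370 - (608 - 101) = -1/349370 - 1*507 = -1/349370 - 507 = -177130591/349370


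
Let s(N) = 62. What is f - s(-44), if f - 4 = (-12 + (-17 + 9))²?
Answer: 342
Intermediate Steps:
f = 404 (f = 4 + (-12 + (-17 + 9))² = 4 + (-12 - 8)² = 4 + (-20)² = 4 + 400 = 404)
f - s(-44) = 404 - 1*62 = 404 - 62 = 342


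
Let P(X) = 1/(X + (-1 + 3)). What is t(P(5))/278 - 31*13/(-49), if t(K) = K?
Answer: 112041/13622 ≈ 8.2250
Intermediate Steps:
P(X) = 1/(2 + X) (P(X) = 1/(X + 2) = 1/(2 + X))
t(P(5))/278 - 31*13/(-49) = 1/((2 + 5)*278) - 31*13/(-49) = (1/278)/7 - 403*(-1/49) = (⅐)*(1/278) + 403/49 = 1/1946 + 403/49 = 112041/13622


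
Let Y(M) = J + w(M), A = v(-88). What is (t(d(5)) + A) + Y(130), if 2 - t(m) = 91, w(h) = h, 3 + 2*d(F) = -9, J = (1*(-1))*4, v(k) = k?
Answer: -51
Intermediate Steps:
J = -4 (J = -1*4 = -4)
d(F) = -6 (d(F) = -3/2 + (1/2)*(-9) = -3/2 - 9/2 = -6)
A = -88
t(m) = -89 (t(m) = 2 - 1*91 = 2 - 91 = -89)
Y(M) = -4 + M
(t(d(5)) + A) + Y(130) = (-89 - 88) + (-4 + 130) = -177 + 126 = -51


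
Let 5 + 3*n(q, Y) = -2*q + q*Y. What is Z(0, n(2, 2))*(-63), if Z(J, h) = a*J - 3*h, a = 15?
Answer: -315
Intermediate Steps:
n(q, Y) = -5/3 - 2*q/3 + Y*q/3 (n(q, Y) = -5/3 + (-2*q + q*Y)/3 = -5/3 + (-2*q + Y*q)/3 = -5/3 + (-2*q/3 + Y*q/3) = -5/3 - 2*q/3 + Y*q/3)
Z(J, h) = -3*h + 15*J (Z(J, h) = 15*J - 3*h = -3*h + 15*J)
Z(0, n(2, 2))*(-63) = (-3*(-5/3 - ⅔*2 + (⅓)*2*2) + 15*0)*(-63) = (-3*(-5/3 - 4/3 + 4/3) + 0)*(-63) = (-3*(-5/3) + 0)*(-63) = (5 + 0)*(-63) = 5*(-63) = -315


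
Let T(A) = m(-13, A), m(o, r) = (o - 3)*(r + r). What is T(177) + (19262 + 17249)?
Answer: 30847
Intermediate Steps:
m(o, r) = 2*r*(-3 + o) (m(o, r) = (-3 + o)*(2*r) = 2*r*(-3 + o))
T(A) = -32*A (T(A) = 2*A*(-3 - 13) = 2*A*(-16) = -32*A)
T(177) + (19262 + 17249) = -32*177 + (19262 + 17249) = -5664 + 36511 = 30847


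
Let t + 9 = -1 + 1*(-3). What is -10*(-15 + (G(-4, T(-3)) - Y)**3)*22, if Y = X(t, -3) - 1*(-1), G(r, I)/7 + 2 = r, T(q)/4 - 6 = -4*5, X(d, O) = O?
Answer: 14083300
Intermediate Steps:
t = -13 (t = -9 + (-1 + 1*(-3)) = -9 + (-1 - 3) = -9 - 4 = -13)
T(q) = -56 (T(q) = 24 + 4*(-4*5) = 24 + 4*(-20) = 24 - 80 = -56)
G(r, I) = -14 + 7*r
Y = -2 (Y = -3 - 1*(-1) = -3 + 1 = -2)
-10*(-15 + (G(-4, T(-3)) - Y)**3)*22 = -10*(-15 + ((-14 + 7*(-4)) - 1*(-2))**3)*22 = -10*(-15 + ((-14 - 28) + 2)**3)*22 = -10*(-15 + (-42 + 2)**3)*22 = -10*(-15 + (-40)**3)*22 = -10*(-15 - 64000)*22 = -10*(-64015)*22 = 640150*22 = 14083300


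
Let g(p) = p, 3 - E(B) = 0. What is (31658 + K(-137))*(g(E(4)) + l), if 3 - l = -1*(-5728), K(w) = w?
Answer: -180363162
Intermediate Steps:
l = -5725 (l = 3 - (-1)*(-5728) = 3 - 1*5728 = 3 - 5728 = -5725)
E(B) = 3 (E(B) = 3 - 1*0 = 3 + 0 = 3)
(31658 + K(-137))*(g(E(4)) + l) = (31658 - 137)*(3 - 5725) = 31521*(-5722) = -180363162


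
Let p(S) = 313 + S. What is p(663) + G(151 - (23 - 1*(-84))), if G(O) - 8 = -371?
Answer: 613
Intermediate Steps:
G(O) = -363 (G(O) = 8 - 371 = -363)
p(663) + G(151 - (23 - 1*(-84))) = (313 + 663) - 363 = 976 - 363 = 613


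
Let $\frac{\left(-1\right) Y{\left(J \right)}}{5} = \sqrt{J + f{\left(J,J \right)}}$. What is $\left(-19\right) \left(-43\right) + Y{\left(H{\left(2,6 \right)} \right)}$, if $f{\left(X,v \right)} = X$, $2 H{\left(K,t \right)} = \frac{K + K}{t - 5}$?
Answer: $807$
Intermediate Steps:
$H{\left(K,t \right)} = \frac{K}{-5 + t}$ ($H{\left(K,t \right)} = \frac{\left(K + K\right) \frac{1}{t - 5}}{2} = \frac{2 K \frac{1}{-5 + t}}{2} = \frac{K}{-5 + t}$)
$Y{\left(J \right)} = - 5 \sqrt{2} \sqrt{J}$ ($Y{\left(J \right)} = - 5 \sqrt{J + J} = - 5 \sqrt{2 J} = - 5 \sqrt{2} \sqrt{J}$)
$\left(-19\right) \left(-43\right) + Y{\left(H{\left(2,6 \right)} \right)} = \left(-19\right) \left(-43\right) - 5 \sqrt{2} \sqrt{\frac{2}{-5 + 6}} = 817 - 5 \sqrt{2} \sqrt{\frac{2}{1}} = 817 - 5 \sqrt{2} \sqrt{2 \cdot 1} = 817 - 5 \sqrt{2} \sqrt{2} = 817 - 10 = 807$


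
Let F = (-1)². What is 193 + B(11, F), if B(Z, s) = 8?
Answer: 201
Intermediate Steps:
F = 1
193 + B(11, F) = 193 + 8 = 201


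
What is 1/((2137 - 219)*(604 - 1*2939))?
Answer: -1/4478530 ≈ -2.2329e-7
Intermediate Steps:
1/((2137 - 219)*(604 - 1*2939)) = 1/(1918*(604 - 2939)) = (1/1918)/(-2335) = (1/1918)*(-1/2335) = -1/4478530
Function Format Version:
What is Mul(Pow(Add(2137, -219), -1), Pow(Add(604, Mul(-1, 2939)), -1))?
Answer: Rational(-1, 4478530) ≈ -2.2329e-7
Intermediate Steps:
Mul(Pow(Add(2137, -219), -1), Pow(Add(604, Mul(-1, 2939)), -1)) = Mul(Pow(1918, -1), Pow(Add(604, -2939), -1)) = Mul(Rational(1, 1918), Pow(-2335, -1)) = Mul(Rational(1, 1918), Rational(-1, 2335)) = Rational(-1, 4478530)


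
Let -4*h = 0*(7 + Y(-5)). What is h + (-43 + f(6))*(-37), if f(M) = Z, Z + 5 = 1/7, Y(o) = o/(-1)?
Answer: 12395/7 ≈ 1770.7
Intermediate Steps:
Y(o) = -o (Y(o) = o*(-1) = -o)
h = 0 (h = -0*(7 - 1*(-5)) = -0*(7 + 5) = -0*12 = -1/4*0 = 0)
Z = -34/7 (Z = -5 + 1/7 = -34/7 ≈ -4.8571)
f(M) = -34/7
h + (-43 + f(6))*(-37) = 0 + (-43 - 34/7)*(-37) = 0 - 335/7*(-37) = 0 + 12395/7 = 12395/7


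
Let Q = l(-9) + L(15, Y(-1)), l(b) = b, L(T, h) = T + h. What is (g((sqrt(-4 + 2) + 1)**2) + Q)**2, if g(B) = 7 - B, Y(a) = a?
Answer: 161 - 52*I*sqrt(2) ≈ 161.0 - 73.539*I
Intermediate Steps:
Q = 5 (Q = -9 + (15 - 1) = -9 + 14 = 5)
(g((sqrt(-4 + 2) + 1)**2) + Q)**2 = ((7 - (sqrt(-4 + 2) + 1)**2) + 5)**2 = ((7 - (sqrt(-2) + 1)**2) + 5)**2 = ((7 - (I*sqrt(2) + 1)**2) + 5)**2 = ((7 - (1 + I*sqrt(2))**2) + 5)**2 = (12 - (1 + I*sqrt(2))**2)**2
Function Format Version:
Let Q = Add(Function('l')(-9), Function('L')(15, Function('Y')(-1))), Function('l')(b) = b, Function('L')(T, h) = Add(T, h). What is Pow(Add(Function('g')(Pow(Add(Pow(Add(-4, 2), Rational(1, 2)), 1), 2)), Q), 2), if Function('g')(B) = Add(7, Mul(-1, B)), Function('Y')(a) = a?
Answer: Add(161, Mul(-52, I, Pow(2, Rational(1, 2)))) ≈ Add(161.00, Mul(-73.539, I))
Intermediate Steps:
Q = 5 (Q = Add(-9, Add(15, -1)) = Add(-9, 14) = 5)
Pow(Add(Function('g')(Pow(Add(Pow(Add(-4, 2), Rational(1, 2)), 1), 2)), Q), 2) = Pow(Add(Add(7, Mul(-1, Pow(Add(Pow(Add(-4, 2), Rational(1, 2)), 1), 2))), 5), 2) = Pow(Add(Add(7, Mul(-1, Pow(Add(Pow(-2, Rational(1, 2)), 1), 2))), 5), 2) = Pow(Add(Add(7, Mul(-1, Pow(Add(Mul(I, Pow(2, Rational(1, 2))), 1), 2))), 5), 2) = Pow(Add(Add(7, Mul(-1, Pow(Add(1, Mul(I, Pow(2, Rational(1, 2)))), 2))), 5), 2) = Pow(Add(12, Mul(-1, Pow(Add(1, Mul(I, Pow(2, Rational(1, 2)))), 2))), 2)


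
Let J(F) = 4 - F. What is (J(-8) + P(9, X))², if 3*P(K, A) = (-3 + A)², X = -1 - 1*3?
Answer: 7225/9 ≈ 802.78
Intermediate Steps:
X = -4 (X = -1 - 3 = -4)
P(K, A) = (-3 + A)²/3
(J(-8) + P(9, X))² = ((4 - 1*(-8)) + (-3 - 4)²/3)² = ((4 + 8) + (⅓)*(-7)²)² = (12 + (⅓)*49)² = (12 + 49/3)² = (85/3)² = 7225/9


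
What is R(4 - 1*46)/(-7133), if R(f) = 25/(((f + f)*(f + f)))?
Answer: -25/50330448 ≈ -4.9672e-7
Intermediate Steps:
R(f) = 25/(4*f**2) (R(f) = 25/(((2*f)*(2*f))) = 25/((4*f**2)) = 25*(1/(4*f**2)) = 25/(4*f**2))
R(4 - 1*46)/(-7133) = (25/(4*(4 - 1*46)**2))/(-7133) = (25/(4*(4 - 46)**2))*(-1/7133) = ((25/4)/(-42)**2)*(-1/7133) = ((25/4)*(1/1764))*(-1/7133) = (25/7056)*(-1/7133) = -25/50330448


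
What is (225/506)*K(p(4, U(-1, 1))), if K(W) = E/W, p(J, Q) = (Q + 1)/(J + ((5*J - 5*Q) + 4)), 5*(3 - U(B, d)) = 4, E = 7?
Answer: 133875/8096 ≈ 16.536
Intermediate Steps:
U(B, d) = 11/5 (U(B, d) = 3 - 1/5*4 = 3 - 4/5 = 11/5)
p(J, Q) = (1 + Q)/(4 - 5*Q + 6*J) (p(J, Q) = (1 + Q)/(J + ((-5*Q + 5*J) + 4)) = (1 + Q)/(J + (4 - 5*Q + 5*J)) = (1 + Q)/(4 - 5*Q + 6*J))
K(W) = 7/W
(225/506)*K(p(4, U(-1, 1))) = (225/506)*(7/(((1 + 11/5)/(4 - 5*11/5 + 6*4)))) = (225*(1/506))*(7/(((16/5)/(4 - 11 + 24)))) = 225*(7/(((16/5)/17)))/506 = 225*(7/(((1/17)*(16/5))))/506 = 225*(7/(16/85))/506 = 225*(7*(85/16))/506 = (225/506)*(595/16) = 133875/8096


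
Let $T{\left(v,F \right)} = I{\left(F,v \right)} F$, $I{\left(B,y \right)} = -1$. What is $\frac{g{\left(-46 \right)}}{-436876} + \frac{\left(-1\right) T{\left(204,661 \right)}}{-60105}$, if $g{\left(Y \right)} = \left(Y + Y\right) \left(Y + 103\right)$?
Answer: $\frac{6603896}{6564607995} \approx 0.001006$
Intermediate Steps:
$g{\left(Y \right)} = 2 Y \left(103 + Y\right)$
$T{\left(v,F \right)} = - F$
$\frac{g{\left(-46 \right)}}{-436876} + \frac{\left(-1\right) T{\left(204,661 \right)}}{-60105} = \frac{2 \left(-46\right) \left(103 - 46\right)}{-436876} + \frac{\left(-1\right) \left(\left(-1\right) 661\right)}{-60105} = 2 \left(-46\right) 57 \left(- \frac{1}{436876}\right) + \left(-1\right) \left(-661\right) \left(- \frac{1}{60105}\right) = \left(-5244\right) \left(- \frac{1}{436876}\right) + 661 \left(- \frac{1}{60105}\right) = \frac{1311}{109219} - \frac{661}{60105} = \frac{6603896}{6564607995}$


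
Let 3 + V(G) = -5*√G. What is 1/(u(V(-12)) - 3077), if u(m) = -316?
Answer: -1/3393 ≈ -0.00029472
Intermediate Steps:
V(G) = -3 - 5*√G
1/(u(V(-12)) - 3077) = 1/(-316 - 3077) = 1/(-3393) = -1/3393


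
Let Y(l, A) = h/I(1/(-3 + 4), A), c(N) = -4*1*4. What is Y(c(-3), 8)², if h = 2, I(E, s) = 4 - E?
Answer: 4/9 ≈ 0.44444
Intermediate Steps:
c(N) = -16 (c(N) = -4*4 = -16)
Y(l, A) = ⅔ (Y(l, A) = 2/(4 - 1/(-3 + 4)) = 2/(4 - 1/1) = 2/(4 - 1*1) = 2/(4 - 1) = 2/3 = 2*(⅓) = ⅔)
Y(c(-3), 8)² = (⅔)² = 4/9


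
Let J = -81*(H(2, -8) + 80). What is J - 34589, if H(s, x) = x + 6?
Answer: -40907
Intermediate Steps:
H(s, x) = 6 + x
J = -6318 (J = -81*((6 - 8) + 80) = -81*(-2 + 80) = -81*78 = -6318)
J - 34589 = -6318 - 34589 = -40907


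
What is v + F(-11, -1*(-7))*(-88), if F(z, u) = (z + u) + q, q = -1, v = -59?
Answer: 381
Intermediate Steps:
F(z, u) = -1 + u + z (F(z, u) = (z + u) - 1 = (u + z) - 1 = -1 + u + z)
v + F(-11, -1*(-7))*(-88) = -59 + (-1 - 1*(-7) - 11)*(-88) = -59 + (-1 + 7 - 11)*(-88) = -59 - 5*(-88) = -59 + 440 = 381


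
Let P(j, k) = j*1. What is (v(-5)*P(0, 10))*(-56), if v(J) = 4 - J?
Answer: 0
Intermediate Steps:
P(j, k) = j
(v(-5)*P(0, 10))*(-56) = ((4 - 1*(-5))*0)*(-56) = ((4 + 5)*0)*(-56) = (9*0)*(-56) = 0*(-56) = 0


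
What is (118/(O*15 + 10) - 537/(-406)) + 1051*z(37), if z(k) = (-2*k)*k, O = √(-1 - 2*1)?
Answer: (-17524807365*√3 + 11683157002*I)/(2030*(-2*I + 3*√3)) ≈ -2.8776e+6 - 3.9558*I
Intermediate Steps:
O = I*√3 (O = √(-1 - 2) = √(-3) = I*√3 ≈ 1.732*I)
z(k) = -2*k²
(118/(O*15 + 10) - 537/(-406)) + 1051*z(37) = (118/((I*√3)*15 + 10) - 537/(-406)) + 1051*(-2*37²) = (118/(15*I*√3 + 10) - 537*(-1/406)) + 1051*(-2*1369) = (118/(10 + 15*I*√3) + 537/406) + 1051*(-2738) = (537/406 + 118/(10 + 15*I*√3)) - 2877638 = -1168320491/406 + 118/(10 + 15*I*√3)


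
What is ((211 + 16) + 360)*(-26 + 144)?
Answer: 69266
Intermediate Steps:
((211 + 16) + 360)*(-26 + 144) = (227 + 360)*118 = 587*118 = 69266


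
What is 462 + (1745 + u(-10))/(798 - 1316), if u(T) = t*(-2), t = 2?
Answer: 237575/518 ≈ 458.64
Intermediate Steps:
u(T) = -4 (u(T) = 2*(-2) = -4)
462 + (1745 + u(-10))/(798 - 1316) = 462 + (1745 - 4)/(798 - 1316) = 462 + 1741/(-518) = 462 + 1741*(-1/518) = 462 - 1741/518 = 237575/518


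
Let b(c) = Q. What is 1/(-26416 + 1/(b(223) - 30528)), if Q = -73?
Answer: -30601/808356017 ≈ -3.7856e-5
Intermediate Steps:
b(c) = -73
1/(-26416 + 1/(b(223) - 30528)) = 1/(-26416 + 1/(-73 - 30528)) = 1/(-26416 + 1/(-30601)) = 1/(-26416 - 1/30601) = 1/(-808356017/30601) = -30601/808356017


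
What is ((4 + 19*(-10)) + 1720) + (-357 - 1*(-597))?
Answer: 1774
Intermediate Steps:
((4 + 19*(-10)) + 1720) + (-357 - 1*(-597)) = ((4 - 190) + 1720) + (-357 + 597) = (-186 + 1720) + 240 = 1534 + 240 = 1774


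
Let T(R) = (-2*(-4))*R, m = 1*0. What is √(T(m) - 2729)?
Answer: I*√2729 ≈ 52.24*I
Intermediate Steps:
m = 0
T(R) = 8*R
√(T(m) - 2729) = √(8*0 - 2729) = √(0 - 2729) = √(-2729) = I*√2729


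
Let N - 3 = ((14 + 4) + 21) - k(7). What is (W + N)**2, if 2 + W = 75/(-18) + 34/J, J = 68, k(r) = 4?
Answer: 9409/9 ≈ 1045.4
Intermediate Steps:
N = 38 (N = 3 + (((14 + 4) + 21) - 1*4) = 3 + ((18 + 21) - 4) = 3 + (39 - 4) = 3 + 35 = 38)
W = -17/3 (W = -2 + (75/(-18) + 34/68) = -2 + (75*(-1/18) + 34*(1/68)) = -2 + (-25/6 + 1/2) = -2 - 11/3 = -17/3 ≈ -5.6667)
(W + N)**2 = (-17/3 + 38)**2 = (97/3)**2 = 9409/9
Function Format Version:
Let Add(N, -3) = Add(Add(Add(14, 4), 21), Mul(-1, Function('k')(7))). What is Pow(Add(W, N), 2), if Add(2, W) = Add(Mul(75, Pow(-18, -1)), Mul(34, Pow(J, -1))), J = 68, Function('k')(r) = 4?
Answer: Rational(9409, 9) ≈ 1045.4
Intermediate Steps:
N = 38 (N = Add(3, Add(Add(Add(14, 4), 21), Mul(-1, 4))) = Add(3, Add(Add(18, 21), -4)) = Add(3, Add(39, -4)) = Add(3, 35) = 38)
W = Rational(-17, 3) (W = Add(-2, Add(Mul(75, Pow(-18, -1)), Mul(34, Pow(68, -1)))) = Add(-2, Add(Mul(75, Rational(-1, 18)), Mul(34, Rational(1, 68)))) = Add(-2, Add(Rational(-25, 6), Rational(1, 2))) = Add(-2, Rational(-11, 3)) = Rational(-17, 3) ≈ -5.6667)
Pow(Add(W, N), 2) = Pow(Add(Rational(-17, 3), 38), 2) = Pow(Rational(97, 3), 2) = Rational(9409, 9)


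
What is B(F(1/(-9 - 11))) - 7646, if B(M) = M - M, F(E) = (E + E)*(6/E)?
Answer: -7646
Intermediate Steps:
F(E) = 12 (F(E) = (2*E)*(6/E) = 12)
B(M) = 0
B(F(1/(-9 - 11))) - 7646 = 0 - 7646 = -7646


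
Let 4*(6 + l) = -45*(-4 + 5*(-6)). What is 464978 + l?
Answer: 930709/2 ≈ 4.6535e+5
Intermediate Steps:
l = 753/2 (l = -6 + (-45*(-4 + 5*(-6)))/4 = -6 + (-45*(-4 - 30))/4 = -6 + (-45*(-34))/4 = -6 + (1/4)*1530 = -6 + 765/2 = 753/2 ≈ 376.50)
464978 + l = 464978 + 753/2 = 930709/2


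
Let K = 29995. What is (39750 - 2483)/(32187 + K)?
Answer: 37267/62182 ≈ 0.59932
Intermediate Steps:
(39750 - 2483)/(32187 + K) = (39750 - 2483)/(32187 + 29995) = 37267/62182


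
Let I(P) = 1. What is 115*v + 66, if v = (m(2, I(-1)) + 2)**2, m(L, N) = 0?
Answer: 526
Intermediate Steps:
v = 4 (v = (0 + 2)**2 = 2**2 = 4)
115*v + 66 = 115*4 + 66 = 460 + 66 = 526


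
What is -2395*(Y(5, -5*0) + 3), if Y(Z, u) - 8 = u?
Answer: -26345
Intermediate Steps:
Y(Z, u) = 8 + u
-2395*(Y(5, -5*0) + 3) = -2395*((8 - 5*0) + 3) = -2395*((8 + 0) + 3) = -2395*(8 + 3) = -2395*11 = -26345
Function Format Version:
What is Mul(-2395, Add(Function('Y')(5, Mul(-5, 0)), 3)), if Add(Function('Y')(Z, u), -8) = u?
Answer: -26345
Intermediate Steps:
Function('Y')(Z, u) = Add(8, u)
Mul(-2395, Add(Function('Y')(5, Mul(-5, 0)), 3)) = Mul(-2395, Add(Add(8, Mul(-5, 0)), 3)) = Mul(-2395, Add(Add(8, 0), 3)) = Mul(-2395, Add(8, 3)) = Mul(-2395, 11) = -26345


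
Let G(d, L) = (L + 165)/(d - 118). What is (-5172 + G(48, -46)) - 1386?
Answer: -65597/10 ≈ -6559.7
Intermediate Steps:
G(d, L) = (165 + L)/(-118 + d)
(-5172 + G(48, -46)) - 1386 = (-5172 + (165 - 46)/(-118 + 48)) - 1386 = (-5172 + 119/(-70)) - 1386 = (-5172 - 1/70*119) - 1386 = (-5172 - 17/10) - 1386 = -51737/10 - 1386 = -65597/10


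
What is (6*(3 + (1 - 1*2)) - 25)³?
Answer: -2197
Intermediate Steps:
(6*(3 + (1 - 1*2)) - 25)³ = (6*(3 + (1 - 2)) - 25)³ = (6*(3 - 1) - 25)³ = (6*2 - 25)³ = (12 - 25)³ = (-13)³ = -2197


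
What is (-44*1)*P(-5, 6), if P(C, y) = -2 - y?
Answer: 352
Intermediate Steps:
(-44*1)*P(-5, 6) = (-44*1)*(-2 - 1*6) = -44*(-2 - 6) = -44*(-8) = 352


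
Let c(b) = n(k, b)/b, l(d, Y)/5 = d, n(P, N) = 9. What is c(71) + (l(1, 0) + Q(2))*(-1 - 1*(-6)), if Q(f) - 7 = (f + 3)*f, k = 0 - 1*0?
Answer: 7819/71 ≈ 110.13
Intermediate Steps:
k = 0 (k = 0 + 0 = 0)
l(d, Y) = 5*d
Q(f) = 7 + f*(3 + f) (Q(f) = 7 + (f + 3)*f = 7 + (3 + f)*f = 7 + f*(3 + f))
c(b) = 9/b
c(71) + (l(1, 0) + Q(2))*(-1 - 1*(-6)) = 9/71 + (5*1 + (7 + 2² + 3*2))*(-1 - 1*(-6)) = 9*(1/71) + (5 + (7 + 4 + 6))*(-1 + 6) = 9/71 + (5 + 17)*5 = 9/71 + 22*5 = 9/71 + 110 = 7819/71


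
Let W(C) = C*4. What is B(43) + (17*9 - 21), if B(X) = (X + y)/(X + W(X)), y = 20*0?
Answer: 661/5 ≈ 132.20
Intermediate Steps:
y = 0
W(C) = 4*C
B(X) = ⅕ (B(X) = (X + 0)/(X + 4*X) = X/((5*X)) = X*(1/(5*X)) = ⅕)
B(43) + (17*9 - 21) = ⅕ + (17*9 - 21) = ⅕ + (153 - 21) = ⅕ + 132 = 661/5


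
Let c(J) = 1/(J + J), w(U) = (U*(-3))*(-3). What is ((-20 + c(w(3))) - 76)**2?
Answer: 26863489/2916 ≈ 9212.4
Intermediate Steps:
w(U) = 9*U (w(U) = -3*U*(-3) = 9*U)
c(J) = 1/(2*J)
((-20 + c(w(3))) - 76)**2 = ((-20 + 1/(2*((9*3)))) - 76)**2 = ((-20 + (1/2)/27) - 76)**2 = ((-20 + (1/2)*(1/27)) - 76)**2 = ((-20 + 1/54) - 76)**2 = (-1079/54 - 76)**2 = (-5183/54)**2 = 26863489/2916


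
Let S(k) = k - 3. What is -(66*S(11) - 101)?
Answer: -427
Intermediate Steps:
S(k) = -3 + k
-(66*S(11) - 101) = -(66*(-3 + 11) - 101) = -(66*8 - 101) = -(528 - 101) = -1*427 = -427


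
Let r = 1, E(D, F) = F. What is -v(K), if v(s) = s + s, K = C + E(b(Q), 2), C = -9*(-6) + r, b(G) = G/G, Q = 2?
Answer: -114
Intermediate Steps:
b(G) = 1
C = 55 (C = -9*(-6) + 1 = 54 + 1 = 55)
K = 57 (K = 55 + 2 = 57)
v(s) = 2*s
-v(K) = -2*57 = -1*114 = -114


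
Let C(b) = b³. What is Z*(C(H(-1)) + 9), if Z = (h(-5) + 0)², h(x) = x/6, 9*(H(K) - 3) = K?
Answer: 603425/26244 ≈ 22.993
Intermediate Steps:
H(K) = 3 + K/9
h(x) = x/6 (h(x) = x*(⅙) = x/6)
Z = 25/36 (Z = ((⅙)*(-5) + 0)² = (-⅚ + 0)² = (-⅚)² = 25/36 ≈ 0.69444)
Z*(C(H(-1)) + 9) = 25*((3 + (⅑)*(-1))³ + 9)/36 = 25*((3 - ⅑)³ + 9)/36 = 25*((26/9)³ + 9)/36 = 25*(17576/729 + 9)/36 = (25/36)*(24137/729) = 603425/26244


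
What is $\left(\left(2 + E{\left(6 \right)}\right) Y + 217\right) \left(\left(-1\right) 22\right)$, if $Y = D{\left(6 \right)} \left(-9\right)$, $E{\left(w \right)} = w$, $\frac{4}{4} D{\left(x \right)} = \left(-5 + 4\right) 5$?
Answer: $-12694$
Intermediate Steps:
$D{\left(x \right)} = -5$ ($D{\left(x \right)} = \left(-5 + 4\right) 5 = \left(-1\right) 5 = -5$)
$Y = 45$ ($Y = \left(-5\right) \left(-9\right) = 45$)
$\left(\left(2 + E{\left(6 \right)}\right) Y + 217\right) \left(\left(-1\right) 22\right) = \left(\left(2 + 6\right) 45 + 217\right) \left(\left(-1\right) 22\right) = \left(8 \cdot 45 + 217\right) \left(-22\right) = \left(360 + 217\right) \left(-22\right) = 577 \left(-22\right) = -12694$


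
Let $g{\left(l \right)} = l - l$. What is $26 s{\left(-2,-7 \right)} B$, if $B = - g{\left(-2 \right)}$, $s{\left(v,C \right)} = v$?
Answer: $0$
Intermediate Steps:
$g{\left(l \right)} = 0$
$B = 0$ ($B = \left(-1\right) 0 = 0$)
$26 s{\left(-2,-7 \right)} B = 26 \left(-2\right) 0 = \left(-52\right) 0 = 0$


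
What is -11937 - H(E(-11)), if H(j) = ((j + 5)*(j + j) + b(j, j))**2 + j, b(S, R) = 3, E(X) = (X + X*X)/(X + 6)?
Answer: -575916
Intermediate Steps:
E(X) = (X + X**2)/(6 + X)
H(j) = j + (3 + 2*j*(5 + j))**2 (H(j) = ((j + 5)*(j + j) + 3)**2 + j = ((5 + j)*(2*j) + 3)**2 + j = (2*j*(5 + j) + 3)**2 + j = (3 + 2*j*(5 + j))**2 + j = j + (3 + 2*j*(5 + j))**2)
-11937 - H(E(-11)) = -11937 - (-11*(1 - 11)/(6 - 11) + (3 + 2*(-11*(1 - 11)/(6 - 11))**2 + 10*(-11*(1 - 11)/(6 - 11)))**2) = -11937 - (-11*(-10)/(-5) + (3 + 2*(-11*(-10)/(-5))**2 + 10*(-11*(-10)/(-5)))**2) = -11937 - (-11*(-1/5)*(-10) + (3 + 2*(-11*(-1/5)*(-10))**2 + 10*(-11*(-1/5)*(-10)))**2) = -11937 - (-22 + (3 + 2*(-22)**2 + 10*(-22))**2) = -11937 - (-22 + (3 + 2*484 - 220)**2) = -11937 - (-22 + (3 + 968 - 220)**2) = -11937 - (-22 + 751**2) = -11937 - (-22 + 564001) = -11937 - 1*563979 = -11937 - 563979 = -575916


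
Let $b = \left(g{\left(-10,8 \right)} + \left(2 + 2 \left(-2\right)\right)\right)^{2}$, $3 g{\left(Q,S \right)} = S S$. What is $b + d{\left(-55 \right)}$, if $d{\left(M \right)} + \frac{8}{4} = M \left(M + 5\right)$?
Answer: $\frac{28096}{9} \approx 3121.8$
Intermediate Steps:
$g{\left(Q,S \right)} = \frac{S^{2}}{3}$ ($g{\left(Q,S \right)} = \frac{S S}{3} = \frac{S^{2}}{3}$)
$b = \frac{3364}{9}$ ($b = \left(\frac{8^{2}}{3} + \left(2 + 2 \left(-2\right)\right)\right)^{2} = \left(\frac{1}{3} \cdot 64 + \left(2 - 4\right)\right)^{2} = \left(\frac{64}{3} - 2\right)^{2} = \left(\frac{58}{3}\right)^{2} = \frac{3364}{9} \approx 373.78$)
$d{\left(M \right)} = -2 + M \left(5 + M\right)$ ($d{\left(M \right)} = -2 + M \left(M + 5\right) = -2 + M \left(5 + M\right)$)
$b + d{\left(-55 \right)} = \frac{3364}{9} + \left(-2 + \left(-55\right)^{2} + 5 \left(-55\right)\right) = \frac{3364}{9} - -2748 = \frac{3364}{9} + 2748 = \frac{28096}{9}$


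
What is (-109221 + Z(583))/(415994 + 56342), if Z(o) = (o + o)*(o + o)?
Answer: 1250335/472336 ≈ 2.6471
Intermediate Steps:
Z(o) = 4*o² (Z(o) = (2*o)*(2*o) = 4*o²)
(-109221 + Z(583))/(415994 + 56342) = (-109221 + 4*583²)/(415994 + 56342) = (-109221 + 4*339889)/472336 = (-109221 + 1359556)*(1/472336) = 1250335*(1/472336) = 1250335/472336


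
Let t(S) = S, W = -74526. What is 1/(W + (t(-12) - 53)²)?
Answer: -1/70301 ≈ -1.4225e-5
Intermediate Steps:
1/(W + (t(-12) - 53)²) = 1/(-74526 + (-12 - 53)²) = 1/(-74526 + (-65)²) = 1/(-74526 + 4225) = 1/(-70301) = -1/70301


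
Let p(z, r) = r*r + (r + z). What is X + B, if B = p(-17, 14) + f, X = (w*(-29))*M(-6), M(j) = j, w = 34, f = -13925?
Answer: -7816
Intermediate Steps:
p(z, r) = r + z + r² (p(z, r) = r² + (r + z) = r + z + r²)
X = 5916 (X = (34*(-29))*(-6) = -986*(-6) = 5916)
B = -13732 (B = (14 - 17 + 14²) - 13925 = (14 - 17 + 196) - 13925 = 193 - 13925 = -13732)
X + B = 5916 - 13732 = -7816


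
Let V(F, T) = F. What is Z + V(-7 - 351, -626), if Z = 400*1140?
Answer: 455642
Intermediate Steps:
Z = 456000
Z + V(-7 - 351, -626) = 456000 + (-7 - 351) = 456000 - 358 = 455642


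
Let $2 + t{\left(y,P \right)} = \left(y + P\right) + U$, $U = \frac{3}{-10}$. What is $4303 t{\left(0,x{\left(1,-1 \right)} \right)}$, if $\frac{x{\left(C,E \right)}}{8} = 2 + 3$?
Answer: $\frac{1622231}{10} \approx 1.6222 \cdot 10^{5}$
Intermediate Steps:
$U = - \frac{3}{10}$ ($U = 3 \left(- \frac{1}{10}\right) = - \frac{3}{10} \approx -0.3$)
$x{\left(C,E \right)} = 40$ ($x{\left(C,E \right)} = 8 \left(2 + 3\right) = 8 \cdot 5 = 40$)
$t{\left(y,P \right)} = - \frac{23}{10} + P + y$ ($t{\left(y,P \right)} = -2 - \left(\frac{3}{10} - P - y\right) = -2 + \left(- \frac{3}{10} + P + y\right) = - \frac{23}{10} + P + y$)
$4303 t{\left(0,x{\left(1,-1 \right)} \right)} = 4303 \left(- \frac{23}{10} + 40 + 0\right) = 4303 \cdot \frac{377}{10} = \frac{1622231}{10}$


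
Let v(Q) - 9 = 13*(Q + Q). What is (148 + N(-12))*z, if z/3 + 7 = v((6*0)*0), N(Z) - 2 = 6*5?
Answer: 1080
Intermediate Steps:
N(Z) = 32 (N(Z) = 2 + 6*5 = 2 + 30 = 32)
v(Q) = 9 + 26*Q (v(Q) = 9 + 13*(Q + Q) = 9 + 13*(2*Q) = 9 + 26*Q)
z = 6 (z = -21 + 3*(9 + 26*((6*0)*0)) = -21 + 3*(9 + 26*(0*0)) = -21 + 3*(9 + 26*0) = -21 + 3*(9 + 0) = -21 + 3*9 = -21 + 27 = 6)
(148 + N(-12))*z = (148 + 32)*6 = 180*6 = 1080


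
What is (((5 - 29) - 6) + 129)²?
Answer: 9801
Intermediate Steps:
(((5 - 29) - 6) + 129)² = ((-24 - 6) + 129)² = (-30 + 129)² = 99² = 9801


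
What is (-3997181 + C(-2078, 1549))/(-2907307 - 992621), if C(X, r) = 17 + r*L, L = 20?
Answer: 495773/487491 ≈ 1.0170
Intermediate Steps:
C(X, r) = 17 + 20*r (C(X, r) = 17 + r*20 = 17 + 20*r)
(-3997181 + C(-2078, 1549))/(-2907307 - 992621) = (-3997181 + (17 + 20*1549))/(-2907307 - 992621) = (-3997181 + (17 + 30980))/(-3899928) = (-3997181 + 30997)*(-1/3899928) = -3966184*(-1/3899928) = 495773/487491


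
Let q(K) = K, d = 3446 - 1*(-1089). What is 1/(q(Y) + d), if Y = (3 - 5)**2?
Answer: 1/4539 ≈ 0.00022031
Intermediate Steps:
d = 4535 (d = 3446 + 1089 = 4535)
Y = 4 (Y = (-2)**2 = 4)
1/(q(Y) + d) = 1/(4 + 4535) = 1/4539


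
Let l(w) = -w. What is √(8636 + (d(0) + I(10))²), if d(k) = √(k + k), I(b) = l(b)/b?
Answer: √8637 ≈ 92.935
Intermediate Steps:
I(b) = -1 (I(b) = (-b)/b = -1)
d(k) = √2*√k (d(k) = √(2*k) = √2*√k)
√(8636 + (d(0) + I(10))²) = √(8636 + (√2*√0 - 1)²) = √(8636 + (√2*0 - 1)²) = √(8636 + (0 - 1)²) = √(8636 + (-1)²) = √(8636 + 1) = √8637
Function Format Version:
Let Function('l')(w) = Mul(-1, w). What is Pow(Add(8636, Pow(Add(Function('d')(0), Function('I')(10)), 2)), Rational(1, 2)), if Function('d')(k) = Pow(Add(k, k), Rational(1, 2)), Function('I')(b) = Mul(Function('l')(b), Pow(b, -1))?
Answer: Pow(8637, Rational(1, 2)) ≈ 92.935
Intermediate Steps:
Function('I')(b) = -1 (Function('I')(b) = Mul(Mul(-1, b), Pow(b, -1)) = -1)
Function('d')(k) = Mul(Pow(2, Rational(1, 2)), Pow(k, Rational(1, 2))) (Function('d')(k) = Pow(Mul(2, k), Rational(1, 2)) = Mul(Pow(2, Rational(1, 2)), Pow(k, Rational(1, 2))))
Pow(Add(8636, Pow(Add(Function('d')(0), Function('I')(10)), 2)), Rational(1, 2)) = Pow(Add(8636, Pow(Add(Mul(Pow(2, Rational(1, 2)), Pow(0, Rational(1, 2))), -1), 2)), Rational(1, 2)) = Pow(Add(8636, Pow(Add(Mul(Pow(2, Rational(1, 2)), 0), -1), 2)), Rational(1, 2)) = Pow(Add(8636, Pow(Add(0, -1), 2)), Rational(1, 2)) = Pow(Add(8636, Pow(-1, 2)), Rational(1, 2)) = Pow(Add(8636, 1), Rational(1, 2)) = Pow(8637, Rational(1, 2))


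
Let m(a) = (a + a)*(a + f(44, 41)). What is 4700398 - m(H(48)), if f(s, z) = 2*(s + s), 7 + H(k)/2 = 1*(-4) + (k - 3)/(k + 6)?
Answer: 42360556/9 ≈ 4.7067e+6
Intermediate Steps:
H(k) = -22 + 2*(-3 + k)/(6 + k) (H(k) = -14 + 2*(1*(-4) + (k - 3)/(k + 6)) = -14 + 2*(-4 + (-3 + k)/(6 + k)) = -14 + (-8 + 2*(-3 + k)/(6 + k)) = -22 + 2*(-3 + k)/(6 + k))
f(s, z) = 4*s (f(s, z) = 2*(2*s) = 4*s)
m(a) = 2*a*(176 + a) (m(a) = (a + a)*(a + 4*44) = (2*a)*(a + 176) = (2*a)*(176 + a) = 2*a*(176 + a))
4700398 - m(H(48)) = 4700398 - 2*2*(-69 - 10*48)/(6 + 48)*(176 + 2*(-69 - 10*48)/(6 + 48)) = 4700398 - 2*2*(-69 - 480)/54*(176 + 2*(-69 - 480)/54) = 4700398 - 2*2*(1/54)*(-549)*(176 + 2*(1/54)*(-549)) = 4700398 - 2*(-61)*(176 - 61/3)/3 = 4700398 - 2*(-61)*467/(3*3) = 4700398 - 1*(-56974/9) = 4700398 + 56974/9 = 42360556/9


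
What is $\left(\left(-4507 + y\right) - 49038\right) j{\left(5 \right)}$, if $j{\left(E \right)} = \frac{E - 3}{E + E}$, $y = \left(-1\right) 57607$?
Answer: $- \frac{111152}{5} \approx -22230.0$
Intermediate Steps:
$y = -57607$
$j{\left(E \right)} = \frac{-3 + E}{2 E}$
$\left(\left(-4507 + y\right) - 49038\right) j{\left(5 \right)} = \left(\left(-4507 - 57607\right) - 49038\right) \frac{-3 + 5}{2 \cdot 5} = \left(-62114 - 49038\right) \frac{1}{2} \cdot \frac{1}{5} \cdot 2 = \left(-111152\right) \frac{1}{5} = - \frac{111152}{5}$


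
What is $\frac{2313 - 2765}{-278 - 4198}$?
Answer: $\frac{113}{1119} \approx 0.10098$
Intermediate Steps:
$\frac{2313 - 2765}{-278 - 4198} = - \frac{452}{-4476} = \left(-452\right) \left(- \frac{1}{4476}\right) = \frac{113}{1119}$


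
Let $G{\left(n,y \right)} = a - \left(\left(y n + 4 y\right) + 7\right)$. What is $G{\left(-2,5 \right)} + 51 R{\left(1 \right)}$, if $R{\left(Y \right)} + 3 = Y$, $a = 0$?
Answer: $-119$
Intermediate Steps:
$R{\left(Y \right)} = -3 + Y$
$G{\left(n,y \right)} = -7 - 4 y - n y$ ($G{\left(n,y \right)} = 0 - \left(\left(y n + 4 y\right) + 7\right) = 0 - \left(\left(n y + 4 y\right) + 7\right) = 0 - \left(\left(4 y + n y\right) + 7\right) = 0 - \left(7 + 4 y + n y\right) = -7 - 4 y - n y$)
$G{\left(-2,5 \right)} + 51 R{\left(1 \right)} = \left(-7 - 20 - \left(-2\right) 5\right) + 51 \left(-3 + 1\right) = \left(-7 - 20 + 10\right) + 51 \left(-2\right) = -17 - 102 = -119$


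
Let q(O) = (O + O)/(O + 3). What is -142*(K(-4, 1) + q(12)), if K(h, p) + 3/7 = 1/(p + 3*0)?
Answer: -10792/35 ≈ -308.34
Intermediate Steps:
K(h, p) = -3/7 + 1/p (K(h, p) = -3/7 + 1/(p + 3*0) = -3/7 + 1/(p + 0) = -3/7 + 1/p)
q(O) = 2*O/(3 + O) (q(O) = (2*O)/(3 + O) = 2*O/(3 + O))
-142*(K(-4, 1) + q(12)) = -142*((-3/7 + 1/1) + 2*12/(3 + 12)) = -142*((-3/7 + 1) + 2*12/15) = -142*(4/7 + 2*12*(1/15)) = -142*(4/7 + 8/5) = -142*76/35 = -10792/35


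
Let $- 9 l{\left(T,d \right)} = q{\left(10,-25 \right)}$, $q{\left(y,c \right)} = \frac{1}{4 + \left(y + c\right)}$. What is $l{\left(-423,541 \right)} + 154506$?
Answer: $\frac{15296095}{99} \approx 1.5451 \cdot 10^{5}$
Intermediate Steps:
$q{\left(y,c \right)} = \frac{1}{4 + c + y}$ ($q{\left(y,c \right)} = \frac{1}{4 + \left(c + y\right)} = \frac{1}{4 + c + y}$)
$l{\left(T,d \right)} = \frac{1}{99}$ ($l{\left(T,d \right)} = - \frac{1}{9 \left(4 - 25 + 10\right)} = - \frac{1}{9 \left(-11\right)} = \left(- \frac{1}{9}\right) \left(- \frac{1}{11}\right) = \frac{1}{99}$)
$l{\left(-423,541 \right)} + 154506 = \frac{1}{99} + 154506 = \frac{15296095}{99}$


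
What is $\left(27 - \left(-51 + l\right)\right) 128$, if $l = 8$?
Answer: $8960$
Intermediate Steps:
$\left(27 - \left(-51 + l\right)\right) 128 = \left(27 + \left(35 - \left(\left(-2 + 8\right) - 14\right)\right)\right) 128 = \left(27 + \left(35 - \left(6 - 14\right)\right)\right) 128 = \left(27 + \left(35 - -8\right)\right) 128 = \left(27 + \left(35 + 8\right)\right) 128 = \left(27 + 43\right) 128 = 70 \cdot 128 = 8960$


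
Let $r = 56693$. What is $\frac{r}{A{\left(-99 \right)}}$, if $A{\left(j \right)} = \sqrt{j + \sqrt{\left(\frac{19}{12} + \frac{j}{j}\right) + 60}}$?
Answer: $- \frac{56693 i \sqrt{6}}{\sqrt{594 - \sqrt{2253}}} \approx - 5940.1 i$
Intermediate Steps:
$A{\left(j \right)} = \sqrt{j + \frac{\sqrt{2253}}{6}}$ ($A{\left(j \right)} = \sqrt{j + \sqrt{\left(19 \cdot \frac{1}{12} + 1\right) + 60}} = \sqrt{j + \sqrt{\left(\frac{19}{12} + 1\right) + 60}} = \sqrt{j + \sqrt{\frac{31}{12} + 60}} = \sqrt{j + \sqrt{\frac{751}{12}}} = \sqrt{j + \frac{\sqrt{2253}}{6}}$)
$\frac{r}{A{\left(-99 \right)}} = \frac{56693}{\frac{1}{6} \sqrt{6 \sqrt{2253} + 36 \left(-99\right)}} = \frac{56693}{\frac{1}{6} \sqrt{6 \sqrt{2253} - 3564}} = \frac{56693}{\frac{1}{6} \sqrt{-3564 + 6 \sqrt{2253}}} = 56693 \frac{6}{\sqrt{-3564 + 6 \sqrt{2253}}} = \frac{340158}{\sqrt{-3564 + 6 \sqrt{2253}}}$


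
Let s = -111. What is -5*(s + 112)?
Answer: -5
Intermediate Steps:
-5*(s + 112) = -5*(-111 + 112) = -5*1 = -5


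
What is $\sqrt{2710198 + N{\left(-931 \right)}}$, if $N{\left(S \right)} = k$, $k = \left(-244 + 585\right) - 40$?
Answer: $\sqrt{2710499} \approx 1646.4$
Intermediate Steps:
$k = 301$ ($k = 341 - 40 = 301$)
$N{\left(S \right)} = 301$
$\sqrt{2710198 + N{\left(-931 \right)}} = \sqrt{2710198 + 301} = \sqrt{2710499}$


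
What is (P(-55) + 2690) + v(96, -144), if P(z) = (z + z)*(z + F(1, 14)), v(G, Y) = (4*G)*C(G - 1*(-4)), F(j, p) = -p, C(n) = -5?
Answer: 8360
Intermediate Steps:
v(G, Y) = -20*G (v(G, Y) = (4*G)*(-5) = -20*G)
P(z) = 2*z*(-14 + z) (P(z) = (z + z)*(z - 1*14) = (2*z)*(z - 14) = (2*z)*(-14 + z) = 2*z*(-14 + z))
(P(-55) + 2690) + v(96, -144) = (2*(-55)*(-14 - 55) + 2690) - 20*96 = (2*(-55)*(-69) + 2690) - 1920 = (7590 + 2690) - 1920 = 10280 - 1920 = 8360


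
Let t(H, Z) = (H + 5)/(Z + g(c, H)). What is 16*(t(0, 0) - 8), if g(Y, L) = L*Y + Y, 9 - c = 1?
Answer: -118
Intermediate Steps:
c = 8 (c = 9 - 1*1 = 9 - 1 = 8)
g(Y, L) = Y + L*Y
t(H, Z) = (5 + H)/(8 + Z + 8*H) (t(H, Z) = (H + 5)/(Z + 8*(1 + H)) = (5 + H)/(Z + (8 + 8*H)) = (5 + H)/(8 + Z + 8*H))
16*(t(0, 0) - 8) = 16*((5 + 0)/(8 + 0 + 8*0) - 8) = 16*(5/(8 + 0 + 0) - 8) = 16*(5/8 - 8) = 16*(-59/8) = -118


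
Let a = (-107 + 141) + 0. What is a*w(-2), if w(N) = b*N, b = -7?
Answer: 476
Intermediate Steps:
a = 34 (a = 34 + 0 = 34)
w(N) = -7*N
a*w(-2) = 34*(-7*(-2)) = 34*14 = 476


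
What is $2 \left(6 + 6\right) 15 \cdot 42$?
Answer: $15120$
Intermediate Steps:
$2 \left(6 + 6\right) 15 \cdot 42 = 2 \cdot 12 \cdot 15 \cdot 42 = 24 \cdot 15 \cdot 42 = 360 \cdot 42 = 15120$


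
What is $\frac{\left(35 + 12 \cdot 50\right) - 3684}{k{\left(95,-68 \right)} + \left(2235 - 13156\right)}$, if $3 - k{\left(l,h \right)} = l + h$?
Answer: $\frac{3049}{10945} \approx 0.27857$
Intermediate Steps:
$k{\left(l,h \right)} = 3 - h - l$ ($k{\left(l,h \right)} = 3 - \left(l + h\right) = 3 - \left(h + l\right) = 3 - h - l$)
$\frac{\left(35 + 12 \cdot 50\right) - 3684}{k{\left(95,-68 \right)} + \left(2235 - 13156\right)} = \frac{\left(35 + 12 \cdot 50\right) - 3684}{\left(3 - -68 - 95\right) + \left(2235 - 13156\right)} = \frac{\left(35 + 600\right) - 3684}{\left(3 + 68 - 95\right) + \left(2235 - 13156\right)} = \frac{635 - 3684}{-24 - 10921} = - \frac{3049}{-10945} = \left(-3049\right) \left(- \frac{1}{10945}\right) = \frac{3049}{10945}$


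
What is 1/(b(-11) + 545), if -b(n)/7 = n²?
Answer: -1/302 ≈ -0.0033113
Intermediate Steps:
b(n) = -7*n²
1/(b(-11) + 545) = 1/(-7*(-11)² + 545) = 1/(-7*121 + 545) = 1/(-847 + 545) = 1/(-302) = -1/302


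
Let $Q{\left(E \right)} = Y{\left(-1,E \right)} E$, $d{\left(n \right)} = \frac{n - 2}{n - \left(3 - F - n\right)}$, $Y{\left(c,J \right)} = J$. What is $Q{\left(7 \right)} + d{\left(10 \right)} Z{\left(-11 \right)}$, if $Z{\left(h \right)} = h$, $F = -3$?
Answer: $\frac{299}{7} \approx 42.714$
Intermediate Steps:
$d{\left(n \right)} = \frac{-2 + n}{-6 + 2 n}$ ($d{\left(n \right)} = \frac{n - 2}{n + \left(\left(-3 + n\right) - 3\right)} = \frac{-2 + n}{n + \left(-6 + n\right)} = \frac{-2 + n}{-6 + 2 n}$)
$Q{\left(E \right)} = E^{2}$ ($Q{\left(E \right)} = E E = E^{2}$)
$Q{\left(7 \right)} + d{\left(10 \right)} Z{\left(-11 \right)} = 7^{2} + \frac{-2 + 10}{2 \left(-3 + 10\right)} \left(-11\right) = 49 + \frac{1}{2} \cdot \frac{1}{7} \cdot 8 \left(-11\right) = 49 + \frac{4}{7} \left(-11\right) = 49 - \frac{44}{7} = \frac{299}{7}$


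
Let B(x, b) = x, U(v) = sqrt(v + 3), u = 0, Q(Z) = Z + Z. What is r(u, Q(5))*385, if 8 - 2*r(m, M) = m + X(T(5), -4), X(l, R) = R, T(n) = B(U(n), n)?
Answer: 2310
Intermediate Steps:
Q(Z) = 2*Z
U(v) = sqrt(3 + v)
T(n) = sqrt(3 + n)
r(m, M) = 6 - m/2 (r(m, M) = 4 - (m - 4)/2 = 4 - (-4 + m)/2 = 4 + (2 - m/2) = 6 - m/2)
r(u, Q(5))*385 = (6 - 1/2*0)*385 = (6 + 0)*385 = 6*385 = 2310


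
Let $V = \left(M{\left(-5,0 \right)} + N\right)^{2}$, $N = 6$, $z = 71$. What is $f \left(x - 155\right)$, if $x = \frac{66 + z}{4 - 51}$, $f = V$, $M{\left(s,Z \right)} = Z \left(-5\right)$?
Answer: $- \frac{267192}{47} \approx -5684.9$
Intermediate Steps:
$M{\left(s,Z \right)} = - 5 Z$
$V = 36$ ($V = \left(\left(-5\right) 0 + 6\right)^{2} = \left(0 + 6\right)^{2} = 6^{2} = 36$)
$f = 36$
$x = - \frac{137}{47}$ ($x = \frac{66 + 71}{4 - 51} = \frac{137}{-47} = 137 \left(- \frac{1}{47}\right) = - \frac{137}{47} \approx -2.9149$)
$f \left(x - 155\right) = 36 \left(- \frac{137}{47} - 155\right) = 36 \left(- \frac{7422}{47}\right) = - \frac{267192}{47}$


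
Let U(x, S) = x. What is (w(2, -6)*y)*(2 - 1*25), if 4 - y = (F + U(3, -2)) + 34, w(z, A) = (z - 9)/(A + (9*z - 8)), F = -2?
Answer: -4991/4 ≈ -1247.8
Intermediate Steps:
w(z, A) = (-9 + z)/(-8 + A + 9*z) (w(z, A) = (-9 + z)/(A + (-8 + 9*z)) = (-9 + z)/(-8 + A + 9*z))
y = -31 (y = 4 - ((-2 + 3) + 34) = 4 - (1 + 34) = 4 - 1*35 = 4 - 35 = -31)
(w(2, -6)*y)*(2 - 1*25) = (((-9 + 2)/(-8 - 6 + 9*2))*(-31))*(2 - 1*25) = ((-7/(-8 - 6 + 18))*(-31))*(2 - 25) = ((-7/4)*(-31))*(-23) = (((1/4)*(-7))*(-31))*(-23) = -7/4*(-31)*(-23) = (217/4)*(-23) = -4991/4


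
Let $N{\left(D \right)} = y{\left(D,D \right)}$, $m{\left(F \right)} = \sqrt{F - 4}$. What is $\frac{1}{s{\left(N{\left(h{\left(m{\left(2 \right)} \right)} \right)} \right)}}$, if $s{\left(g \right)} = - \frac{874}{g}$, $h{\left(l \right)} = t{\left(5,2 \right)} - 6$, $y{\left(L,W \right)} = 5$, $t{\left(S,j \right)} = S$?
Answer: $- \frac{5}{874} \approx -0.0057208$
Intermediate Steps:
$m{\left(F \right)} = \sqrt{-4 + F}$
$h{\left(l \right)} = -1$ ($h{\left(l \right)} = 5 - 6 = -1$)
$N{\left(D \right)} = 5$
$\frac{1}{s{\left(N{\left(h{\left(m{\left(2 \right)} \right)} \right)} \right)}} = \frac{1}{\left(-874\right) \frac{1}{5}} = \frac{1}{- \frac{874}{5}} = - \frac{5}{874}$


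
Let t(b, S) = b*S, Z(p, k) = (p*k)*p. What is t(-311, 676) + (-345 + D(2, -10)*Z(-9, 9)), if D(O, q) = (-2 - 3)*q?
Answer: -174131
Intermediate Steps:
Z(p, k) = k*p² (Z(p, k) = (k*p)*p = k*p²)
D(O, q) = -5*q
t(b, S) = S*b
t(-311, 676) + (-345 + D(2, -10)*Z(-9, 9)) = 676*(-311) + (-345 + (-5*(-10))*(9*(-9)²)) = -210236 + (-345 + 50*(9*81)) = -210236 + (-345 + 50*729) = -210236 + (-345 + 36450) = -210236 + 36105 = -174131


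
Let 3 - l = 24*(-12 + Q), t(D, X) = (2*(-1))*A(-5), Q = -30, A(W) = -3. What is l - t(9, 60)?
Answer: 1005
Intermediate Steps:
t(D, X) = 6 (t(D, X) = (2*(-1))*(-3) = -2*(-3) = 6)
l = 1011 (l = 3 - 24*(-12 - 30) = 3 - 24*(-42) = 3 - 1*(-1008) = 3 + 1008 = 1011)
l - t(9, 60) = 1011 - 1*6 = 1011 - 6 = 1005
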